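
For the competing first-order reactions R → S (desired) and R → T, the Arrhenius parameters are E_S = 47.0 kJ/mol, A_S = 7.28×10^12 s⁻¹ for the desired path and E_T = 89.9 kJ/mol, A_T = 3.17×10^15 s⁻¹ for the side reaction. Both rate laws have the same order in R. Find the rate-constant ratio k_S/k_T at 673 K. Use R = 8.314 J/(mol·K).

4.91

k_S/k_T = (A_S/A_T)·exp[−(E_S−E_T)/(RT)] = (A_S/A_T)·exp[(E_T−E_S)/(RT)].
(E_T−E_S)/(RT) = (89.9−47.0)×10³/(8.314×673) = 42900/5595 = 7.667.
k_S/k_T = (7.28×10^12/3.17×10^15)·exp(7.667) = 0.002297 × 2137 = 4.91.
Since E_S < E_T, lowering the temperature improves selectivity toward S.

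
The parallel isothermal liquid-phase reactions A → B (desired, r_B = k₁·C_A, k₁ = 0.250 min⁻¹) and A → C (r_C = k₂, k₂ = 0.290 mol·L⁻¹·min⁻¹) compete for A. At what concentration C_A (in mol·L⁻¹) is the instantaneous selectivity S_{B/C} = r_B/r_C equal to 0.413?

S_{B/C} = (k₁/k₂)·C_A ⇒ C_A = S·k₂/k₁.
= 0.413×0.290/0.250 = 0.479 mol·L⁻¹.

0.479 mol·L⁻¹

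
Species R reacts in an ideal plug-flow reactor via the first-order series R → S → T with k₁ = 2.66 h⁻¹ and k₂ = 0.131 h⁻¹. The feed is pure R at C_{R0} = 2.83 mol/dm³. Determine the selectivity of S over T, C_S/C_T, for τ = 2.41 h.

For first-order series with pure R initially, C_S(τ) = k₁C_{R0}/(k₂−k₁)·(e^(−k₁τ) − e^(−k₂τ)).
e^(−k₁τ) = e^(−2.66×2.41) = e^(−6.411) = 0.001644; e^(−k₂τ) = e^(−0.3157) = 0.7293.
C_S = 2.66×2.83/(0.131−2.66) × (0.001644−0.7293) = (-2.977)×(-0.7276) = 2.166 mol/dm³.
C_R = C_{R0}e^(−k₁τ) = 0.004653 mol/dm³, so C_T = C_{R0}−C_R−C_S = 0.6595 mol/dm³; C_S/C_T = 3.28.

3.28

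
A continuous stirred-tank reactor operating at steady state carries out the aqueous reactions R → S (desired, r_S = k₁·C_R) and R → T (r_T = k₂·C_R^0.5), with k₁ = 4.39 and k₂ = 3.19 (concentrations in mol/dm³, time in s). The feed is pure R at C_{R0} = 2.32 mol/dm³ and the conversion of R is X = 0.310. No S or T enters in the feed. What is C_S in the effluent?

Exit C_R = C_{R0}(1−X) = 2.32×0.690 = 1.601 mol/dm³.
Rates in a CSTR are evaluated at the outlet concentration: r_S = 4.39×1.601 = 7.028, r_T = 3.19×1.601^0.5 = 4.036.
Fraction of consumed R going to S: r_S/(r_S+r_T) = 0.6352.
C_S = 0.6352·C_{R0}·X = 0.6352×2.32×0.310 = 0.457 mol/dm³.

0.457 mol/dm³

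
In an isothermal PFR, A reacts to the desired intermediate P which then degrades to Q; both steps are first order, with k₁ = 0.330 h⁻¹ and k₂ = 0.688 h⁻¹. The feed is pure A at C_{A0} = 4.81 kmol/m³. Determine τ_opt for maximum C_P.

Setting dC_P/dτ = 0 gives τ_opt = ln(k₂/k₁)/(k₂−k₁).
= ln(0.688/0.330)/(0.688−0.330) = ln(2.085)/0.3580 = 0.7347/0.3580 = 2.05 h.

2.05 h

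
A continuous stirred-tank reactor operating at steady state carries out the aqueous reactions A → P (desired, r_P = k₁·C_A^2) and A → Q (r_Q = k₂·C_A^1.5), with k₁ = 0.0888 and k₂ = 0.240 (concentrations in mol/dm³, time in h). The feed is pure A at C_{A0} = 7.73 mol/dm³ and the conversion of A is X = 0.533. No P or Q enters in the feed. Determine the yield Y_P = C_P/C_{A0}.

Exit C_A = C_{A0}(1−X) = 7.73×0.467 = 3.610 mol/dm³.
In a CSTR the entire volume is at exit conditions, so r_P = 0.0888×3.610^2 = 1.157 and r_Q = 0.240×3.610^1.5 = 1.646.
Fraction of consumed A going to P: r_P/(r_P+r_Q) = 0.4128.
C_P = 0.4128·C_{A0}·X = 0.4128×7.73×0.533 = 1.70 mol/dm³; Y_P = C_P/C_{A0} = 0.220.

0.220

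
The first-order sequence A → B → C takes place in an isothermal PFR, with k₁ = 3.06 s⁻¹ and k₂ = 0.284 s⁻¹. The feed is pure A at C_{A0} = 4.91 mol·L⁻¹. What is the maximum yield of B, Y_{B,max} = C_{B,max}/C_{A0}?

For a first-order series the maximum intermediate yield is C_{B,max}/C_{A0} = (k₁/k₂)^[k₂/(k₂−k₁)].
= (3.06/0.284)^(0.284/(0.284−3.06)) = (10.77)^(-0.1023) = 0.7841.

0.784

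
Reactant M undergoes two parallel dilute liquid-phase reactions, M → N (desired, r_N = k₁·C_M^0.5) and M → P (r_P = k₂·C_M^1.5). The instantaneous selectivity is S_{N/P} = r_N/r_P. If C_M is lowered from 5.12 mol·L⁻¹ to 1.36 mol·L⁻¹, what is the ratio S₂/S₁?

3.76

S_{N/P} = (k₁/k₂)·C_M⁻¹, so S₂/S₁ = (C_{M,2}/C_{M,1})⁻¹.
= 5.12/1.36 = 3.76.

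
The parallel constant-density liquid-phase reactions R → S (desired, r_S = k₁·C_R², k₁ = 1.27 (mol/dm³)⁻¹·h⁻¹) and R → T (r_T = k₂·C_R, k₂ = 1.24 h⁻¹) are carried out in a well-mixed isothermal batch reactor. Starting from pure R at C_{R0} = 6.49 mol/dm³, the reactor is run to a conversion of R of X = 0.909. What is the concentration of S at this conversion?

4.38 mol/dm³

C_R = C_{R0}(1−X) = 0.5906 mol/dm³.
Along a PFR/batch, dC_T/dC_R = −r_T/(r_S+r_T) = −k₂/(k₂+k₁·C_R).
Integrating from C_{R0} to C_R: C_T = (1.24/1.27)·ln[(1.24+1.27·6.49)/(1.24+1.27·0.591)] = 0.9764·ln(9.482/1.990) = 1.524 mol/dm³.
Then C_S = (C_{R0}−C_R) − C_T = 5.899 − 1.524 = 4.375 mol/dm³.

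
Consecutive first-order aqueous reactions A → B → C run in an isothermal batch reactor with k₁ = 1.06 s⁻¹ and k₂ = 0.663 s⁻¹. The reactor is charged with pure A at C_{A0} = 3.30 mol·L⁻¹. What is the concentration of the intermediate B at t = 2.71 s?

0.963 mol·L⁻¹

Solving the coupled first-order balances gives C_B(t) = [k₁/(k₂−k₁)]·C_{A0}·(e^(−k₁t) − e^(−k₂t)).
e^(−k₁t) = e^(−1.06×2.71) = e^(−2.873) = 0.05655; e^(−k₂t) = e^(−1.797) = 0.1658.
C_B = 1.06×3.30/(0.663−1.06) × (0.05655−0.1658) = (-8.811)×(-0.1093) = 0.9630 mol·L⁻¹.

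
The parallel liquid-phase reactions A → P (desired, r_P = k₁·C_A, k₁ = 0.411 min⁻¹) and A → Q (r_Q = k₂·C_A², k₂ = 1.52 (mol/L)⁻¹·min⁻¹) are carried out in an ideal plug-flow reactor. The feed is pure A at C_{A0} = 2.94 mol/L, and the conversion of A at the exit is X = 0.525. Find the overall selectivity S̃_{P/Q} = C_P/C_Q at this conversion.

0.130

C_A = C_{A0}(1−X) = 1.396 mol/L.
Along a PFR/batch, dC_P/dC_A = −r_P/(r_P+r_Q) = −k₁/(k₁+k₂·C_A).
Integrating from C_{A0} to C_A: C_P = (0.411/1.52)·ln[(0.411+1.52·2.94)/(0.411+1.52·1.40)] = 0.2704·ln(4.880/2.534) = 0.1772 mol/L.
C_Q = (C_{A0}−C_A)−C_P = 1.366 mol/L; S̃_{P/Q} = 0.1772/1.366 = 0.130.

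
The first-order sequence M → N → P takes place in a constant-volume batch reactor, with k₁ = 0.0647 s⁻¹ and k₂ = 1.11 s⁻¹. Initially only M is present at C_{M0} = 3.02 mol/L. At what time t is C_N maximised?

Setting dC_N/dt = 0 gives t_opt = ln(k₂/k₁)/(k₂−k₁).
= ln(1.11/0.0647)/(1.11−0.0647) = ln(17.16)/1.045 = 2.842/1.045 = 2.72 s.

2.72 s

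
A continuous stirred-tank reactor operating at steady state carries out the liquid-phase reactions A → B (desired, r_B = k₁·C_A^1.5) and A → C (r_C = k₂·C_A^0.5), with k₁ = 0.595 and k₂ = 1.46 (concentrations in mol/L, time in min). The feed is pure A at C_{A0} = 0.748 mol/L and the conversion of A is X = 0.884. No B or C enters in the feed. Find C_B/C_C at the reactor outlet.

0.0354

Exit C_A = C_{A0}(1−X) = 0.748×0.116 = 0.08677 mol/L.
A CSTR operates uniformly at the exit composition, giving r_B = 0.01521 and r_C = 0.4301 (each k·C_A^n at C_A = 0.08677).
Overall selectivity = C_B/C_C = r_Bτ/(r_Cτ) = r_B/r_C = 0.0354.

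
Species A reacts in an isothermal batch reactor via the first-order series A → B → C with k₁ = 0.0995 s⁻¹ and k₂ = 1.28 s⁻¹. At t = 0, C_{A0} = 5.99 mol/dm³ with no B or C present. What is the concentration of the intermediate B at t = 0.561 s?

0.231 mol/dm³

For first-order series with pure A initially, C_B(t) = k₁C_{A0}/(k₂−k₁)·(e^(−k₁t) − e^(−k₂t)).
e^(−k₁t) = e^(−0.0995×0.561) = e^(−0.05582) = 0.9457; e^(−k₂t) = e^(−0.7181) = 0.4877.
C_B = 0.0995×5.99/(1.28−0.0995) × (0.9457−0.4877) = 0.5049×0.4580 = 0.2312 mol/dm³.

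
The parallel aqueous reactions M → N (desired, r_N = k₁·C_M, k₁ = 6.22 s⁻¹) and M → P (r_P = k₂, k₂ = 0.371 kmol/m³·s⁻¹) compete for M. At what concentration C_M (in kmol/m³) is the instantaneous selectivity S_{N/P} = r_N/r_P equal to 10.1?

S_{N/P} = (k₁/k₂)·C_M ⇒ C_M = S·k₂/k₁.
= 10.1×0.371/6.22 = 0.602 kmol/m³.

0.602 kmol/m³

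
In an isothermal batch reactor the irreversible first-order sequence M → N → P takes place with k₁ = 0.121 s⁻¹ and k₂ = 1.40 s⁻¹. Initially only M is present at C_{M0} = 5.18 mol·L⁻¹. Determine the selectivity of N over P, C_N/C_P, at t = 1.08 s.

For first-order series with pure M initially, C_N(t) = k₁C_{M0}/(k₂−k₁)·(e^(−k₁t) − e^(−k₂t)).
e^(−k₁t) = e^(−0.121×1.08) = e^(−0.1307) = 0.8775; e^(−k₂t) = e^(−1.512) = 0.2205.
C_N = 0.121×5.18/(1.40−0.121) × (0.8775−0.2205) = 0.4901×0.6570 = 0.3220 mol·L⁻¹.
C_M = C_{M0}e^(−k₁t) = 4.545 mol·L⁻¹, so C_P = C_{M0}−C_M−C_N = 0.3126 mol·L⁻¹; C_N/C_P = 1.03.

1.03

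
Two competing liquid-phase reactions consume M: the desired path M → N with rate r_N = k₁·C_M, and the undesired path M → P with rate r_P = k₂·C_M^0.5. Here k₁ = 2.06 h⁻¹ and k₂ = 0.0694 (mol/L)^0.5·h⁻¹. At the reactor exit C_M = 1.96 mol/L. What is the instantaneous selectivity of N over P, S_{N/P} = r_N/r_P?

41.6

S_{N/P} = r_N/r_P = (k₁·C_M)/(k₂·C_M^0.5) = (k₁/k₂)·C_M^0.5.
= (2.06×1.960) / (0.0694×1.960^0.5) = 4.038/0.09716 = 41.6.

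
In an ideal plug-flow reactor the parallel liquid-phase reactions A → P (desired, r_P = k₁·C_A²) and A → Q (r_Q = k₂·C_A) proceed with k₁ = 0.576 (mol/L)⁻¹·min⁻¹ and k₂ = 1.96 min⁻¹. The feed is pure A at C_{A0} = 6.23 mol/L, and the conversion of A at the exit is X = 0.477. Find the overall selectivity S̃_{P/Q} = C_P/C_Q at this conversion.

1.37

C_A = C_{A0}(1−X) = 3.258 mol/L.
Along a PFR/batch, dC_Q/dC_A = −r_Q/(r_P+r_Q) = −k₂/(k₂+k₁·C_A).
Integrating from C_{A0} to C_A: C_Q = (1.96/0.576)·ln[(1.96+0.576·6.23)/(1.96+0.576·3.26)] = 3.403·ln(5.548/3.837) = 1.255 mol/L.
Then C_P = (C_{A0}−C_A) − C_Q = 2.972 − 1.255 = 1.716 mol/L.
S̃_{P/Q} = C_P/C_Q = 1.716/1.255 = 1.37.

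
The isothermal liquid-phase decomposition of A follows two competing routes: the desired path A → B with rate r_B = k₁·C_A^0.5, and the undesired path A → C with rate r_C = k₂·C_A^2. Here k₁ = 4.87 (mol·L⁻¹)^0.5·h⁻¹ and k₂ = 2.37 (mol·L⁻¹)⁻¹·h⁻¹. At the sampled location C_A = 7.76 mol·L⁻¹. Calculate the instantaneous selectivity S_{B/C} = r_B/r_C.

S_{B/C} = r_B/r_C = (k₁·C_A^0.5)/(k₂·C_A^2) = (k₁/k₂)·C_A^-1.5.
= (4.87×7.760^0.5) / (2.37×7.760^2) = 13.57/142.7 = 0.0951.

0.0951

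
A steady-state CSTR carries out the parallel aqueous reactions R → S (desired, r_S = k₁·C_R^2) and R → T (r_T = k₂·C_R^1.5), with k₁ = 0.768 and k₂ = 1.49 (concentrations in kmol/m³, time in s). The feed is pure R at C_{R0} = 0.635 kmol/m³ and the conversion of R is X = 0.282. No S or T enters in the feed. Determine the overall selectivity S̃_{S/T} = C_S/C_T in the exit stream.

Exit C_R = C_{R0}(1−X) = 0.635×0.718 = 0.4559 kmol/m³.
A CSTR operates uniformly at the exit composition, giving r_S = 0.1596 and r_T = 0.4587 (each k·C_R^n at C_R = 0.4559).
Overall selectivity = C_S/C_T = r_Sτ/(r_Tτ) = r_S/r_T = 0.348.

0.348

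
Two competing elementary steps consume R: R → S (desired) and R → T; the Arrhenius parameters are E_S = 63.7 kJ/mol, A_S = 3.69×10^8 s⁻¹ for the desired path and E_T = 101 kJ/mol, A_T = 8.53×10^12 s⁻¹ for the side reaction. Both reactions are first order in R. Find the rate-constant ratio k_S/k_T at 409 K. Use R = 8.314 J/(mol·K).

Since both paths have the same order in R, the concentration cancels and S_{S/T} = k_S/k_T = (A_S/A_T)·exp[(E_T−E_S)/(RT)].
(E_T−E_S)/(RT) = (101−63.7)×10³/(8.314×409) = 37300/3400 = 10.97.
k_S/k_T = (3.69×10^8/8.53×10^12)·exp(10.97) = 4.326×10^-5 × 58059 = 2.51.
Since E_S < E_T, lowering the temperature improves selectivity toward S.

2.51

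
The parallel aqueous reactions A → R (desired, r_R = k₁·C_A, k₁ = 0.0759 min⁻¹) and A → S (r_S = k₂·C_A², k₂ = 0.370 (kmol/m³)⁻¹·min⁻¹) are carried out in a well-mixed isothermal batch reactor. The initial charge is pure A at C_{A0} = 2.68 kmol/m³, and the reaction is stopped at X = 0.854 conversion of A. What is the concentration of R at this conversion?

C_A = C_{A0}(1−X) = 0.3913 kmol/m³.
Along a PFR/batch, dC_R/dC_A = −r_R/(r_R+r_S) = −k₁/(k₁+k₂·C_A).
Integrating from C_{A0} to C_A: C_R = (0.0759/0.370)·ln[(0.0759+0.370·2.68)/(0.0759+0.370·0.391)] = 0.2051·ln(1.068/0.2207) = 0.3234 kmol/m³.

0.323 kmol/m³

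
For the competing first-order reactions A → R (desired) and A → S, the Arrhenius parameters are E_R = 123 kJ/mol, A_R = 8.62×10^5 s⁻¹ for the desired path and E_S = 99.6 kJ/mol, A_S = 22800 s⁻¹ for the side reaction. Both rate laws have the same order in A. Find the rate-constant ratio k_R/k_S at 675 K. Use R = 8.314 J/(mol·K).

With equal orders, S_{R/S} = k_R/k_S = (A_R/A_S)·exp[(E_S−E_R)/(RT)].
(E_S−E_R)/(RT) = (99.6−123)×10³/(8.314×675) = -23400/5612 = -4.170.
k_R/k_S = (8.62×10^5/22800)·exp(-4.170) = 37.81 × 0.01546 = 0.584.

0.584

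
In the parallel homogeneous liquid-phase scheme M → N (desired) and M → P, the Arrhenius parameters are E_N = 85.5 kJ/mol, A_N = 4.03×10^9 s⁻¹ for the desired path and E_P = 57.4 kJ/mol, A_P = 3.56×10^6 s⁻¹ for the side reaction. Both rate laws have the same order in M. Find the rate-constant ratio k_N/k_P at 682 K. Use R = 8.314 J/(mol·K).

7.97

k_N/k_P = (A_N/A_P)·exp[−(E_N−E_P)/(RT)] = (A_N/A_P)·exp[(E_P−E_N)/(RT)].
(E_P−E_N)/(RT) = (57.4−85.5)×10³/(8.314×682) = -28100/5670 = -4.956.
k_N/k_P = (4.03×10^9/3.56×10^6)·exp(-4.956) = 1132 × 0.007043 = 7.97.
Since E_N > E_P, raising the temperature improves selectivity toward N.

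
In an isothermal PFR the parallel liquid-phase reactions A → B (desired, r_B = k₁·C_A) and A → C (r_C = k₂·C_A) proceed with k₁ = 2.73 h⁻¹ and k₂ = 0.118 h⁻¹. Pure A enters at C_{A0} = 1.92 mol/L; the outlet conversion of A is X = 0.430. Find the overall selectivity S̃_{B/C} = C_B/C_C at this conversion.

23.1

C_A = C_{A0}(1−X) = 1.094 mol/L.
Both paths are first order in A, so the instantaneous fraction to B is constant: dC_B/d(−C_A) = k₁/(k₁+k₂) = 0.9586.
C_B = 0.9586·(C_{A0}−C_A) = 0.9586×0.8256 = 0.791 mol/L.
C_C = (C_{A0}−C_A)−C_B = 0.03421 mol/L; S̃_{B/C} = 0.7914/0.03421 = 23.1.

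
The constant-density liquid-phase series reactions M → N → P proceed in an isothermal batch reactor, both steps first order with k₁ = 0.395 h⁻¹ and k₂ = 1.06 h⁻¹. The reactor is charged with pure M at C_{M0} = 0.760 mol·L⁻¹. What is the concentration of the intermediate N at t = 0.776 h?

The intermediate concentration in a first-order A→B→C sequence is C_N = k₁C_{M0}(e^(−k₁t) − e^(−k₂t))/(k₂−k₁).
e^(−k₁t) = e^(−0.395×0.776) = e^(−0.3065) = 0.7360; e^(−k₂t) = e^(−0.8226) = 0.4393.
C_N = 0.395×0.760/(1.06−0.395) × (0.7360−0.4393) = 0.4514×0.2967 = 0.1339 mol·L⁻¹.

0.134 mol·L⁻¹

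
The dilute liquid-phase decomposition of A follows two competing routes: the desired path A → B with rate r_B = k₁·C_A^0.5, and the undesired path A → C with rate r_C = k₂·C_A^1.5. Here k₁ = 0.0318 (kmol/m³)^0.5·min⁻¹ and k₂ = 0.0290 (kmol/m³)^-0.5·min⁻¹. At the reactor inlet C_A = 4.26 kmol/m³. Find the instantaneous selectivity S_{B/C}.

0.257

S_{B/C} = r_B/r_C = (k₁·C_A^0.5)/(k₂·C_A^1.5) = (k₁/k₂)·C_A⁻¹.
= (0.0318×4.260^0.5) / (0.0290×4.260^1.5) = 0.06563/0.2550 = 0.257.
The undesired path is higher order in A, so low C_A (CSTR or dilute feed) favours B.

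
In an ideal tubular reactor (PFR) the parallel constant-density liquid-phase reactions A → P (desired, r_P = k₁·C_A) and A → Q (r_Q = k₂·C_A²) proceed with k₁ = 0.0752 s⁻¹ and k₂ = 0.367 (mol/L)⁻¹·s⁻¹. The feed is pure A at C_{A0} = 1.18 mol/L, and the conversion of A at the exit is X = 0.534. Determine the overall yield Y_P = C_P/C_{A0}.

0.105

C_A = C_{A0}(1−X) = 0.5499 mol/L.
Along a PFR/batch, dC_P/dC_A = −r_P/(r_P+r_Q) = −k₁/(k₁+k₂·C_A).
Integrating from C_{A0} to C_A: C_P = (0.0752/0.367)·ln[(0.0752+0.367·1.18)/(0.0752+0.367·0.550)] = 0.2049·ln(0.5083/0.2770) = 0.1244 mol/L.
Y_P = C_P/C_{A0} = 0.1244/1.18 = 0.105.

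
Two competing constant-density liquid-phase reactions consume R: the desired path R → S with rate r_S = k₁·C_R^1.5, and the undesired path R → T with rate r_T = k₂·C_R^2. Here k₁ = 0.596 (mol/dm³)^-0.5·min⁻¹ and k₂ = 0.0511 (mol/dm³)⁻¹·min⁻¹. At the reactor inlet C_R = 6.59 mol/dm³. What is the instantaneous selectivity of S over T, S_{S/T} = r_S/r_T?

S_{S/T} = r_S/r_T = (k₁·C_R^1.5)/(k₂·C_R^2) = (k₁/k₂)·C_R^-0.5.
= (0.596×6.590^1.5) / (0.0511×6.590^2) = 10.08/2.219 = 4.54.

4.54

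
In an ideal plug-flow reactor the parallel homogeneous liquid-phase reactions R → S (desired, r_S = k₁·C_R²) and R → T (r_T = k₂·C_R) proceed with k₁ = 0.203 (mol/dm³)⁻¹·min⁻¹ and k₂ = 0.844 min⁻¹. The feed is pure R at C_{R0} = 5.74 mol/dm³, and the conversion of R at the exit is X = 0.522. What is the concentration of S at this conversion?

1.50 mol/dm³

C_R = C_{R0}(1−X) = 2.744 mol/dm³.
Along a PFR/batch, dC_T/dC_R = −r_T/(r_S+r_T) = −k₂/(k₂+k₁·C_R).
Integrating from C_{R0} to C_R: C_T = (0.844/0.203)·ln[(0.844+0.203·5.74)/(0.844+0.203·2.74)] = 4.158·ln(2.009/1.401) = 1.499 mol/dm³.
Then C_S = (C_{R0}−C_R) − C_T = 2.996 − 1.499 = 1.497 mol/dm³.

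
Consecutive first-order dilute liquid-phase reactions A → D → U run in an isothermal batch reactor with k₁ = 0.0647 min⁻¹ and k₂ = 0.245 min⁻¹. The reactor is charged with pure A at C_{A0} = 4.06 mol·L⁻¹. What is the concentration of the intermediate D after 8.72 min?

Solving the coupled first-order balances gives C_D(t) = [k₁/(k₂−k₁)]·C_{A0}·(e^(−k₁t) − e^(−k₂t)).
e^(−k₁t) = e^(−0.0647×8.72) = e^(−0.5642) = 0.5688; e^(−k₂t) = e^(−2.136) = 0.1181.
C_D = 0.0647×4.06/(0.245−0.0647) × (0.5688−0.1181) = 1.457×0.4507 = 0.6567 mol·L⁻¹.

0.657 mol·L⁻¹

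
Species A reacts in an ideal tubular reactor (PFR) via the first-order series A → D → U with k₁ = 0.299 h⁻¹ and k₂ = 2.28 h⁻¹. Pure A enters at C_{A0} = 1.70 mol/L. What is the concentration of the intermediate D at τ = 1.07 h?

For first-order series with pure A initially, C_D(τ) = k₁C_{A0}/(k₂−k₁)·(e^(−k₁τ) − e^(−k₂τ)).
e^(−k₁τ) = e^(−0.299×1.07) = e^(−0.3199) = 0.7262; e^(−k₂τ) = e^(−2.440) = 0.08720.
C_D = 0.299×1.70/(2.28−0.299) × (0.7262−0.08720) = 0.2566×0.6390 = 0.1640 mol/L.

0.164 mol/L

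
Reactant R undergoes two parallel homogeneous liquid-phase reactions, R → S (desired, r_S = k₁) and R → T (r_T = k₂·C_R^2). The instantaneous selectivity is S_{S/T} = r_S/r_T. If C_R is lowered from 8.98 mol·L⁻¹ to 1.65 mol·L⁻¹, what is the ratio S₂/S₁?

S_{S/T} = (k₁/k₂)·C_R^-2, so S₂/S₁ = (C_{R,2}/C_{R,1})^-2.
= (1.65/8.98)^(-2) = (0.1837)^(-2) = 29.6.
Selectivity toward S rises as C_R falls — low-concentration operation is favoured.

29.6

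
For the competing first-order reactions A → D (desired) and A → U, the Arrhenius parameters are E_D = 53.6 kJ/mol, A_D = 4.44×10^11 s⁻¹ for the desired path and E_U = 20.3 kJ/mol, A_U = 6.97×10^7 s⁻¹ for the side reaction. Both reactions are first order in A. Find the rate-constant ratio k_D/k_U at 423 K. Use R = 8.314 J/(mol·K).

0.492

Since both paths have the same order in A, the concentration cancels and S_{D/U} = k_D/k_U = (A_D/A_U)·exp[(E_U−E_D)/(RT)].
(E_U−E_D)/(RT) = (20.3−53.6)×10³/(8.314×423) = -33300/3517 = -9.469.
k_D/k_U = (4.44×10^11/6.97×10^7)·exp(-9.469) = 6370 × 7.723×10^-5 = 0.492.
Since E_D > E_U, raising the temperature improves selectivity toward D.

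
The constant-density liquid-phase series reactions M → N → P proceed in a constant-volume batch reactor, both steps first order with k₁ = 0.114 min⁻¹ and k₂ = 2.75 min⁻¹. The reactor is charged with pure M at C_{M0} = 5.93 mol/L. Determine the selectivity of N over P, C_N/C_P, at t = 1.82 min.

For first-order series with pure M initially, C_N(t) = k₁C_{M0}/(k₂−k₁)·(e^(−k₁t) − e^(−k₂t)).
e^(−k₁t) = e^(−0.114×1.82) = e^(−0.2075) = 0.8126; e^(−k₂t) = e^(−5.005) = 0.006704.
C_N = 0.114×5.93/(2.75−0.114) × (0.8126−0.006704) = 0.2565×0.8059 = 0.2067 mol/L.
C_M = C_{M0}e^(−k₁t) = 4.819 mol/L, so C_P = C_{M0}−C_M−C_N = 0.9044 mol/L; C_N/C_P = 0.229.

0.229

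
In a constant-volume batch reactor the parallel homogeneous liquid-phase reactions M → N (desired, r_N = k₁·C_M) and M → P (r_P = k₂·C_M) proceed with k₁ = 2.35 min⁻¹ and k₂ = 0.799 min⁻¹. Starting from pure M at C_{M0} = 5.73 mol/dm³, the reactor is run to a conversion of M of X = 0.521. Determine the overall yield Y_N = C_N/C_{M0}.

C_M = C_{M0}(1−X) = 2.745 mol/dm³.
Both paths are first order in M, so the instantaneous fraction to N is constant: dC_N/d(−C_M) = k₁/(k₁+k₂) = 0.7463.
C_N = 0.7463·(C_{M0}−C_M) = 0.7463×2.985 = 2.23 mol/dm³.
Y_N = C_N/C_{M0} = 2.228/5.73 = 0.389.

0.389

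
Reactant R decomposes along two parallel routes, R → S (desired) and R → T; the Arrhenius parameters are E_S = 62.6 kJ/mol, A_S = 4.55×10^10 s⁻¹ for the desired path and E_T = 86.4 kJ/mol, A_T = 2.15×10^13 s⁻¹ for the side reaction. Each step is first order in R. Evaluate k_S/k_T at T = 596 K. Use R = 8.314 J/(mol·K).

0.258

k_S/k_T = (A_S/A_T)·exp[−(E_S−E_T)/(RT)] = (A_S/A_T)·exp[(E_T−E_S)/(RT)].
(E_T−E_S)/(RT) = (86.4−62.6)×10³/(8.314×596) = 23800/4955 = 4.803.
k_S/k_T = (4.55×10^10/2.15×10^13)·exp(4.803) = 0.002116 × 121.9 = 0.258.
Since E_S < E_T, lowering the temperature improves selectivity toward S.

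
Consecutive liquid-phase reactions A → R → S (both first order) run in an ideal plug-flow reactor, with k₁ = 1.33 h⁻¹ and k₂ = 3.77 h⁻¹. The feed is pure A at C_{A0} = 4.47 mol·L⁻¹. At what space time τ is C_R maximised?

For first-order series the maximum of C_R occurs at τ_opt = ln(k₂/k₁)/(k₂−k₁).
= ln(3.77/1.33)/(3.77−1.33) = ln(2.835)/2.440 = 1.042/2.440 = 0.427 h.

0.427 h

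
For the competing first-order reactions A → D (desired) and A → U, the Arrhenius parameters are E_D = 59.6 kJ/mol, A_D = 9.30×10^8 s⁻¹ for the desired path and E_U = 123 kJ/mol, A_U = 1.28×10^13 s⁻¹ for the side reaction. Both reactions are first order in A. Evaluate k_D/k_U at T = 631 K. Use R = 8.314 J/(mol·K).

With equal orders, S_{D/U} = k_D/k_U = (A_D/A_U)·exp[(E_U−E_D)/(RT)].
(E_U−E_D)/(RT) = (123−59.6)×10³/(8.314×631) = 63400/5246 = 12.09.
k_D/k_U = (9.30×10^8/1.28×10^13)·exp(12.09) = 7.266×10^-5 × 1.772×10^5 = 12.9.

12.9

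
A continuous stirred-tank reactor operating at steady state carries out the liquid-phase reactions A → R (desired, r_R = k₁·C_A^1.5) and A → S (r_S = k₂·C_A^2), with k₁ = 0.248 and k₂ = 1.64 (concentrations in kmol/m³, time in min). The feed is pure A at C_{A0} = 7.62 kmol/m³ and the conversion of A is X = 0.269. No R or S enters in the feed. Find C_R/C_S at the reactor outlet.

0.0641

Exit C_A = C_{A0}(1−X) = 7.62×0.731 = 5.570 kmol/m³.
In a CSTR the entire volume is at exit conditions, so r_R = 0.248×5.570^1.5 = 3.260 and r_S = 1.64×5.570^2 = 50.88.
Overall selectivity = C_R/C_S = r_Rτ/(r_Sτ) = r_R/r_S = 0.0641.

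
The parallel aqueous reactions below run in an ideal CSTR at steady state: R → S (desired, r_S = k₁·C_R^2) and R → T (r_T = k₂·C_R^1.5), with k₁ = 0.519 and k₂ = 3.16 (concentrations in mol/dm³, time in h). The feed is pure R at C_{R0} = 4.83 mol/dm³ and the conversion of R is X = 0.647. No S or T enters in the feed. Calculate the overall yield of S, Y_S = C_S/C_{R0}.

Exit C_R = C_{R0}(1−X) = 4.83×0.353 = 1.705 mol/dm³.
A CSTR operates uniformly at the exit composition, giving r_S = 1.509 and r_T = 7.035 (each k·C_R^n at C_R = 1.705).
Fraction of consumed R going to S: r_S/(r_S+r_T) = 0.1766.
C_S = 0.1766·C_{R0}·X = 0.1766×4.83×0.647 = 0.552 mol/dm³; Y_S = C_S/C_{R0} = 0.114.

0.114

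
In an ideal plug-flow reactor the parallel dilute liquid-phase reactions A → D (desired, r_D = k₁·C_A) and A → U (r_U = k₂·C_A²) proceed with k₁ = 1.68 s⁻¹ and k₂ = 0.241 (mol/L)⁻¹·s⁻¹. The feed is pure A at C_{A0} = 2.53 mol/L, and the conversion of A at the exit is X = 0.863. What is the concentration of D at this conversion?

1.82 mol/L

C_A = C_{A0}(1−X) = 0.3466 mol/L.
Along a PFR/batch, dC_D/dC_A = −r_D/(r_D+r_U) = −k₁/(k₁+k₂·C_A).
Integrating from C_{A0} to C_A: C_D = (1.68/0.241)·ln[(1.68+0.241·2.53)/(1.68+0.241·0.347)] = 6.971·ln(2.290/1.764) = 1.820 mol/L.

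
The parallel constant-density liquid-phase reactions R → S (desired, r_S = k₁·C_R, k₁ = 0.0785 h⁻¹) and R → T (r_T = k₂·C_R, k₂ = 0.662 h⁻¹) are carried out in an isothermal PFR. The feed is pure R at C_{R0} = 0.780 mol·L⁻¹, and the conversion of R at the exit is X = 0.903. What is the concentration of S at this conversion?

0.0747 mol·L⁻¹

C_R = C_{R0}(1−X) = 0.07566 mol·L⁻¹.
Both paths are first order in R, so the instantaneous fraction to S is constant: dC_S/d(−C_R) = k₁/(k₁+k₂) = 0.1060.
C_S = 0.1060·(C_{R0}−C_R) = 0.1060×0.7043 = 0.0747 mol·L⁻¹.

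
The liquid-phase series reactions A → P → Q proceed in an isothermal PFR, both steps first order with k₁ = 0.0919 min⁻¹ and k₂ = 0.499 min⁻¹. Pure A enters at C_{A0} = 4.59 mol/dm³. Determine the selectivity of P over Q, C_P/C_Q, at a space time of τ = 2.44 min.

The intermediate concentration in a first-order A→B→C sequence is C_P = k₁C_{A0}(e^(−k₁τ) − e^(−k₂τ))/(k₂−k₁).
e^(−k₁τ) = e^(−0.0919×2.44) = e^(−0.2242) = 0.7991; e^(−k₂τ) = e^(−1.218) = 0.2960.
C_P = 0.0919×4.59/(0.499−0.0919) × (0.7991−0.2960) = 1.036×0.5032 = 0.5214 mol/dm³.
C_A = C_{A0}e^(−k₁τ) = 3.668 mol/dm³, so C_Q = C_{A0}−C_A−C_P = 0.4006 mol/dm³; C_P/C_Q = 1.30.

1.30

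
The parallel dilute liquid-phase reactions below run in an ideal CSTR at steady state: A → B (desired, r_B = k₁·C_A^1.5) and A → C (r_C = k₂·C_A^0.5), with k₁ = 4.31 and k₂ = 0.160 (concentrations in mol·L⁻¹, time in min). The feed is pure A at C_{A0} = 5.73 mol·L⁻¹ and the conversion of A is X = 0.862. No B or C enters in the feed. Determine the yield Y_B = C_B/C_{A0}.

0.823

Exit C_A = C_{A0}(1−X) = 5.73×0.138 = 0.7907 mol·L⁻¹.
In a CSTR the entire volume is at exit conditions, so r_B = 4.31×0.7907^1.5 = 3.031 and r_C = 0.160×0.7907^0.5 = 0.1423.
Fraction of consumed A going to B: r_B/(r_B+r_C) = 0.9552.
C_B = 0.9552·C_{A0}·X = 0.9552×5.73×0.862 = 4.72 mol·L⁻¹; Y_B = C_B/C_{A0} = 0.823.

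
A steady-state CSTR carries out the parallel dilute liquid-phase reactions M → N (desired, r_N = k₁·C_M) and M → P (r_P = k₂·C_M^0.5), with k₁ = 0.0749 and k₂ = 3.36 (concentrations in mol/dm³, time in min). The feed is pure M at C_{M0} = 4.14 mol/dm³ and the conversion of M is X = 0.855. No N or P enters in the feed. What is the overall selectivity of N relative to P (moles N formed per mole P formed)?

0.0173

Exit C_M = C_{M0}(1−X) = 4.14×0.145 = 0.6003 mol/dm³.
Rates in a CSTR are evaluated at the outlet concentration: r_N = 0.0749×0.6003 = 0.04496, r_P = 3.36×0.6003^0.5 = 2.603.
Overall selectivity = C_N/C_P = r_Nτ/(r_Pτ) = r_N/r_P = 0.0173.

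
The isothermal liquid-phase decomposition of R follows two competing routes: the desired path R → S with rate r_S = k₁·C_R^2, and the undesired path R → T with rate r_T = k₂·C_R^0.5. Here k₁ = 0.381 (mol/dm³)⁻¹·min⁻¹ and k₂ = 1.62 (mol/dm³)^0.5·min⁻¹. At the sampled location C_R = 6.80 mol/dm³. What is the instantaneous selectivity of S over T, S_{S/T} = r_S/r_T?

S_{S/T} = r_S/r_T = (k₁·C_R^2)/(k₂·C_R^0.5) = (k₁/k₂)·C_R^1.5.
= (0.381×6.800^2) / (1.62×6.800^0.5) = 17.62/4.224 = 4.17.
Since the desired path is higher order in R, keeping C_R high (PFR or concentrated feed) favours S.

4.17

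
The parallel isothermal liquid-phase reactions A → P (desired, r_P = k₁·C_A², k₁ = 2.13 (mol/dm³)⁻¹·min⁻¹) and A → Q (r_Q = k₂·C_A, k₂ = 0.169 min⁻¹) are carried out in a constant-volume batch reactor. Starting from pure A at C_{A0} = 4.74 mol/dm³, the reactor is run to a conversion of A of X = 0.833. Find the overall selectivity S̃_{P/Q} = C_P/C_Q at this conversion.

28.1

C_A = C_{A0}(1−X) = 0.7916 mol/dm³.
Along a PFR/batch, dC_Q/dC_A = −r_Q/(r_P+r_Q) = −k₂/(k₂+k₁·C_A).
Integrating from C_{A0} to C_A: C_Q = (0.169/2.13)·ln[(0.169+2.13·4.74)/(0.169+2.13·0.792)] = 0.07934·ln(10.27/1.855) = 0.1357 mol/dm³.
Then C_P = (C_{A0}−C_A) − C_Q = 3.948 − 0.1357 = 3.813 mol/dm³.
S̃_{P/Q} = C_P/C_Q = 3.813/0.1357 = 28.1.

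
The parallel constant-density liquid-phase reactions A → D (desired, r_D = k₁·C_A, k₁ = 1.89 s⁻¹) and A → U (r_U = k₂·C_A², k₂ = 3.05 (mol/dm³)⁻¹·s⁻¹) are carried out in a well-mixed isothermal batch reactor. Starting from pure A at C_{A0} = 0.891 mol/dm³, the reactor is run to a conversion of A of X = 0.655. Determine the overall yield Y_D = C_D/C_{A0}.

0.340

C_A = C_{A0}(1−X) = 0.3074 mol/dm³.
Along a PFR/batch, dC_D/dC_A = −r_D/(r_D+r_U) = −k₁/(k₁+k₂·C_A).
Integrating from C_{A0} to C_A: C_D = (1.89/3.05)·ln[(1.89+3.05·0.891)/(1.89+3.05·0.307)] = 0.6197·ln(4.608/2.828) = 0.3026 mol/dm³.
Y_D = C_D/C_{A0} = 0.3026/0.891 = 0.340.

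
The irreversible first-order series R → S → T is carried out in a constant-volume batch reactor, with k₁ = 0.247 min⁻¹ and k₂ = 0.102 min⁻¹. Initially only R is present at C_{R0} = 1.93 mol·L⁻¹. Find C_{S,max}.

1.04 mol·L⁻¹

At the optimum, C_{S,max}/C_{R0} = (k₁/k₂)^[k₂/(k₂−k₁)].
= (0.247/0.102)^(0.102/(0.102−0.247)) = (2.422)^(-0.7034) = 0.5368.
C_{S,max} = 0.5368×1.93 = 1.04 mol·L⁻¹.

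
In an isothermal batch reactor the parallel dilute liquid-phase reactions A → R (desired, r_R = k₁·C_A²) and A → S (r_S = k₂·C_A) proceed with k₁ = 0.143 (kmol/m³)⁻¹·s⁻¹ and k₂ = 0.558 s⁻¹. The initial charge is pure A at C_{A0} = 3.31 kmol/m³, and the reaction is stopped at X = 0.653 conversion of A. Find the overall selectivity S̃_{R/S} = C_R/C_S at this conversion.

0.555

C_A = C_{A0}(1−X) = 1.149 kmol/m³.
Along a PFR/batch, dC_S/dC_A = −r_S/(r_R+r_S) = −k₂/(k₂+k₁·C_A).
Integrating from C_{A0} to C_A: C_S = (0.558/0.143)·ln[(0.558+0.143·3.31)/(0.558+0.143·1.15)] = 3.902·ln(1.031/0.7222) = 1.390 kmol/m³.
Then C_R = (C_{A0}−C_A) − C_S = 2.161 − 1.390 = 0.7713 kmol/m³.
S̃_{R/S} = C_R/C_S = 0.7713/1.390 = 0.555.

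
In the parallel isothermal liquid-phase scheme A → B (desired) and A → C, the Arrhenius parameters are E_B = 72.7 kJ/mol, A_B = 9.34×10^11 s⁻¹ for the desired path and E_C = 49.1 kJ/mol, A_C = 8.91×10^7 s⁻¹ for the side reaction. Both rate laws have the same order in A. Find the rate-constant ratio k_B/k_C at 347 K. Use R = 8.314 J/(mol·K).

2.94

With equal orders, S_{B/C} = k_B/k_C = (A_B/A_C)·exp[(E_C−E_B)/(RT)].
(E_C−E_B)/(RT) = (49.1−72.7)×10³/(8.314×347) = -23600/2885 = -8.180.
k_B/k_C = (9.34×10^11/8.91×10^7)·exp(-8.180) = 10483 × 2.801×10^-4 = 2.94.
Since E_B > E_C, raising the temperature improves selectivity toward B.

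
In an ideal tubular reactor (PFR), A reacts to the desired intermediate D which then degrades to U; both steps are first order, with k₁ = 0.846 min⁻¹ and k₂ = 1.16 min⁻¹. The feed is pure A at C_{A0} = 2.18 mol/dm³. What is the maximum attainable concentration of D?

0.679 mol/dm³

Evaluating C_D at τ_opt = ln(k₂/k₁)/(k₂−k₁) gives C_{D,max}/C_{A0} = (k₁/k₂)^[k₂/(k₂−k₁)].
= (0.846/1.16)^(1.16/(1.16−0.846)) = (0.7293)^(3.694) = 0.3116.
C_{D,max} = 0.3116×2.18 = 0.679 mol/dm³.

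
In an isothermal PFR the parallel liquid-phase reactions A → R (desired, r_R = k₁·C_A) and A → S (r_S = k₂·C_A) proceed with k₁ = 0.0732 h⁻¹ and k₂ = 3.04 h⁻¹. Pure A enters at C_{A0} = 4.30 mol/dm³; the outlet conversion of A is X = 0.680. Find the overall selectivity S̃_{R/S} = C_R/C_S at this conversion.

0.0241

C_A = C_{A0}(1−X) = 1.376 mol/dm³.
Both paths are first order in A, so the instantaneous fraction to R is constant: dC_R/d(−C_A) = k₁/(k₁+k₂) = 0.02351.
C_R = 0.02351·(C_{A0}−C_A) = 0.02351×2.924 = 0.0688 mol/dm³.
C_S = (C_{A0}−C_A)−C_R = 2.855 mol/dm³; S̃_{R/S} = 0.06875/2.855 = 0.0241.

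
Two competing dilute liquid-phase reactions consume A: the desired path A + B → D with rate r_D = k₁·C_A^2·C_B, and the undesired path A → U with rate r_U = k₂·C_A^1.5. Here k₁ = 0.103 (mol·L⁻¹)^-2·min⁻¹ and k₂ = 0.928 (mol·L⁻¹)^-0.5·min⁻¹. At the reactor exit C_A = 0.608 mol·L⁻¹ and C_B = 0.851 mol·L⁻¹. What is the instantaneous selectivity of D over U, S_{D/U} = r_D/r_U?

0.0736

S_{D/U} = r_D/r_U = (k₁·C_A^2·C_B)/(k₂·C_A^1.5) = (k₁/k₂)·C_A^0.5·C_B.
= (0.103×0.6080^2×0.8510) / (0.928×0.6080^1.5) = 0.03240/0.4400 = 0.0736.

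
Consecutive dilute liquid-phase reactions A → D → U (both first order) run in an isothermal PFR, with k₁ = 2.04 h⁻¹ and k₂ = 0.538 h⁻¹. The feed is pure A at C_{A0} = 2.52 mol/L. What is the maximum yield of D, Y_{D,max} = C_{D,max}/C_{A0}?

For a first-order series the maximum intermediate yield is C_{D,max}/C_{A0} = (k₁/k₂)^[k₂/(k₂−k₁)].
= (2.04/0.538)^(0.538/(0.538−2.04)) = (3.792)^(-0.3582) = 0.6204.

0.620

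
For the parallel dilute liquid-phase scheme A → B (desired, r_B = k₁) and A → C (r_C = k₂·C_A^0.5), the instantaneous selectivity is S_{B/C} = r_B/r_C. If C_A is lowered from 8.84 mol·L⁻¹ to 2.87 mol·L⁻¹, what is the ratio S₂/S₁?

1.76

S_{B/C} = (k₁/k₂)·C_A^-0.5, so S₂/S₁ = (C_{A,2}/C_{A,1})^-0.5.
= (2.87/8.84)^(-0.5) = (0.3247)^(-0.5) = 1.76.
Selectivity toward B rises as C_A falls — low-concentration operation is favoured.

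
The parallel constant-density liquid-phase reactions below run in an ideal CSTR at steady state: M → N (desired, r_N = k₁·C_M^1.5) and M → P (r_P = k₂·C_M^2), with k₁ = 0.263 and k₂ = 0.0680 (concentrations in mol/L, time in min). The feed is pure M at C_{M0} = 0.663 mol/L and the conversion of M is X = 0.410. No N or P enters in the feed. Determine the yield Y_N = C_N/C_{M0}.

0.353

Exit C_M = C_{M0}(1−X) = 0.663×0.590 = 0.3912 mol/L.
A CSTR operates uniformly at the exit composition, giving r_N = 0.06434 and r_P = 0.01040 (each k·C_M^n at C_M = 0.3912).
Fraction of consumed M going to N: r_N/(r_N+r_P) = 0.8608.
C_N = 0.8608·C_{M0}·X = 0.8608×0.663×0.410 = 0.234 mol/L; Y_N = C_N/C_{M0} = 0.353.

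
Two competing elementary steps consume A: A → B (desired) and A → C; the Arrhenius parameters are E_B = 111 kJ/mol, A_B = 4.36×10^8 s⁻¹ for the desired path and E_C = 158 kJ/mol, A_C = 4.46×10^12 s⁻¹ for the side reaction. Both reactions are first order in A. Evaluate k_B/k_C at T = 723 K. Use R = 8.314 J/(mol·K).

0.243

k_B/k_C = (A_B/A_C)·exp[−(E_B−E_C)/(RT)] = (A_B/A_C)·exp[(E_C−E_B)/(RT)].
(E_C−E_B)/(RT) = (158−111)×10³/(8.314×723) = 47000/6011 = 7.819.
k_B/k_C = (4.36×10^8/4.46×10^12)·exp(7.819) = 9.776×10^-5 × 2487 = 0.243.
Since E_B < E_C, lowering the temperature improves selectivity toward B.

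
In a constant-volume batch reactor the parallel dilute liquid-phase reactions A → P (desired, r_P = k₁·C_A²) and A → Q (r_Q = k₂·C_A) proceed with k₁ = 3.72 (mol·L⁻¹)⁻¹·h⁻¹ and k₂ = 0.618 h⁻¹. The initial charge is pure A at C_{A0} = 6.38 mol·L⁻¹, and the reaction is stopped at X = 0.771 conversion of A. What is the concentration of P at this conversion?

C_A = C_{A0}(1−X) = 1.461 mol·L⁻¹.
Along a PFR/batch, dC_Q/dC_A = −r_Q/(r_P+r_Q) = −k₂/(k₂+k₁·C_A).
Integrating from C_{A0} to C_A: C_Q = (0.618/3.72)·ln[(0.618+3.72·6.38)/(0.618+3.72·1.46)] = 0.1661·ln(24.35/6.053) = 0.2313 mol·L⁻¹.
Then C_P = (C_{A0}−C_A) − C_Q = 4.919 − 0.2313 = 4.688 mol·L⁻¹.

4.69 mol·L⁻¹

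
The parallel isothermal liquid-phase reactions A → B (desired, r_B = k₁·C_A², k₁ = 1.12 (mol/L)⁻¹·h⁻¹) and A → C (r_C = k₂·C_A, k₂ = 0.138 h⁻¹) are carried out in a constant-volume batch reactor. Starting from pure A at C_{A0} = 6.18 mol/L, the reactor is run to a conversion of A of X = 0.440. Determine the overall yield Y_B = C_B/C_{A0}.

C_A = C_{A0}(1−X) = 3.461 mol/L.
Along a PFR/batch, dC_C/dC_A = −r_C/(r_B+r_C) = −k₂/(k₂+k₁·C_A).
Integrating from C_{A0} to C_A: C_C = (0.138/1.12)·ln[(0.138+1.12·6.18)/(0.138+1.12·3.46)] = 0.1232·ln(7.060/4.014) = 0.06956 mol/L.
Then C_B = (C_{A0}−C_A) − C_C = 2.719 − 0.06956 = 2.650 mol/L.
Y_B = C_B/C_{A0} = 2.650/6.18 = 0.429.

0.429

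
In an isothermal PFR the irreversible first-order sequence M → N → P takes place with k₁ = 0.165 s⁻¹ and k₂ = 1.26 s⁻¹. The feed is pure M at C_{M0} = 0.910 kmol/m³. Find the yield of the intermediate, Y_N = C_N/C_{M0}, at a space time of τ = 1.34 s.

Solving the coupled first-order balances gives C_N(τ) = [k₁/(k₂−k₁)]·C_{M0}·(e^(−k₁τ) − e^(−k₂τ)).
e^(−k₁τ) = e^(−0.165×1.34) = e^(−0.2211) = 0.8016; e^(−k₂τ) = e^(−1.688) = 0.1848.
C_N = 0.165×0.910/(1.26−0.165) × (0.8016−0.1848) = 0.1371×0.6168 = 0.08458 kmol/m³.
Y_N = C_N/C_{M0} = 0.08458/0.910 = 0.0929.

0.0929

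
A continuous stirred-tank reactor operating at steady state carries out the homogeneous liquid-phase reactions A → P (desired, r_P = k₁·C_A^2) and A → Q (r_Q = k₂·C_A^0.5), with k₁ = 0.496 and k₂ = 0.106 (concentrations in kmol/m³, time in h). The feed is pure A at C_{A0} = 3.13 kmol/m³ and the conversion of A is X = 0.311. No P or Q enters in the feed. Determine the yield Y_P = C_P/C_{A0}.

0.291

Exit C_A = C_{A0}(1−X) = 3.13×0.689 = 2.157 kmol/m³.
A CSTR operates uniformly at the exit composition, giving r_P = 2.307 and r_Q = 0.1557 (each k·C_A^n at C_A = 2.157).
Fraction of consumed A going to P: r_P/(r_P+r_Q) = 0.9368.
C_P = 0.9368·C_{A0}·X = 0.9368×3.13×0.311 = 0.912 kmol/m³; Y_P = C_P/C_{A0} = 0.291.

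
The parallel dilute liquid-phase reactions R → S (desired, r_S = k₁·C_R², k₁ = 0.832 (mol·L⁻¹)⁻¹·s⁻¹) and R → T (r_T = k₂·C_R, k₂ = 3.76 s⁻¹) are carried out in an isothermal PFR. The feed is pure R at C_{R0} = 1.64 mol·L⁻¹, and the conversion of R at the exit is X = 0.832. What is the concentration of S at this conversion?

0.233 mol·L⁻¹

C_R = C_{R0}(1−X) = 0.2755 mol·L⁻¹.
Along a PFR/batch, dC_T/dC_R = −r_T/(r_S+r_T) = −k₂/(k₂+k₁·C_R).
Integrating from C_{R0} to C_R: C_T = (3.76/0.832)·ln[(3.76+0.832·1.64)/(3.76+0.832·0.276)] = 4.519·ln(5.124/3.989) = 1.132 mol·L⁻¹.
Then C_S = (C_{R0}−C_R) − C_T = 1.364 − 1.132 = 0.2327 mol·L⁻¹.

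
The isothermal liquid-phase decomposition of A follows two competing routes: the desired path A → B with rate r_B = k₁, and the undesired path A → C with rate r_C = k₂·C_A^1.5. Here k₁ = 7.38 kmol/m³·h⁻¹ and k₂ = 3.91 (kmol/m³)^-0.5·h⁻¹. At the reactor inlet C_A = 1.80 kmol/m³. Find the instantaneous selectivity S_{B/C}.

S_{B/C} = r_B/r_C = (k₁)/(k₂·C_A^1.5) = (k₁/k₂)·C_A^-1.5.
= (7.38) / (3.91×1.800^1.5) = 7.380/9.442 = 0.782.

0.782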